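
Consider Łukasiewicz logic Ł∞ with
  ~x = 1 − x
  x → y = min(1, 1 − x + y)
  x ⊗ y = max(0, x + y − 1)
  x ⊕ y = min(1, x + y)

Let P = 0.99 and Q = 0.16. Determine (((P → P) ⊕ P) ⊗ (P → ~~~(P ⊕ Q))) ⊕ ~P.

0.02

P → P = min(1, 1 − 0.99 + 0.99) = min(1, 1.00) = 1.00
(P → P) ⊕ P = min(1, 1.00 + 0.99) = min(1, 1.99) = 1.00
P ⊕ Q = min(1, 0.99 + 0.16) = min(1, 1.15) = 1.00
~(P ⊕ Q) = 1 − 1.00 = 0.00
~~(P ⊕ Q) = 1 − 0.00 = 1.00
~~~(P ⊕ Q) = 1 − 1.00 = 0.00
P → ~~~(P ⊕ Q) = min(1, 1 − 0.99 + 0.00) = min(1, 0.01) = 0.01
((P → P) ⊕ P) ⊗ (P → ~~~(P ⊕ Q)) = max(0, 1.00 + 0.01 − 1) = max(0, 0.01) = 0.01
~P = 1 − 0.99 = 0.01
(((P → P) ⊕ P) ⊗ (P → ~~~(P ⊕ Q))) ⊕ ~P = min(1, 0.01 + 0.01) = min(1, 0.02) = 0.02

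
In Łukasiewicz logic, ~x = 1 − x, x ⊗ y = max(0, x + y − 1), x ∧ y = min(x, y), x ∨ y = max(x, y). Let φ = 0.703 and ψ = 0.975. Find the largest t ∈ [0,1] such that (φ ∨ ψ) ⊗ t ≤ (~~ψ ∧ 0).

φ ∨ ψ = max(0.703, 0.975) = 0.975
So the left factor is φ ∨ ψ = 0.975.
~ψ = 1 − 0.975 = 0.025
~~ψ = 1 − 0.025 = 0.975
~~ψ ∧ 0 = min(0.975, 0.000) = 0.000
So the right-hand bound is ~~ψ ∧ 0 = 0.000.
The residuum of the Łukasiewicz t-norm gives the supremum: min(1, 1 − 0.975 + 0.000).
1 − 0.975 + 0.000 = 0.025, so t = min(1, 0.025) = 0.025.
Check: 0.975 ⊗ 0.025 = max(0, 0.000) = 0.000 ≤ 0.000.

0.025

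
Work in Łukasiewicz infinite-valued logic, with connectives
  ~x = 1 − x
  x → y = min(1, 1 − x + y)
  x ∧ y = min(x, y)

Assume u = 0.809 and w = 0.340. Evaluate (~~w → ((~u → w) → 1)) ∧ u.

~w = 1 − 0.340 = 0.660
~~w = 1 − 0.660 = 0.340
~u = 1 − 0.809 = 0.191
~u → w = min(1, 1 − 0.191 + 0.340) = min(1, 1.149) = 1.000
(~u → w) → 1 = min(1, 1 − 1.000 + 1.000) = min(1, 1.000) = 1.000
~~w → ((~u → w) → 1) = min(1, 1 − 0.340 + 1.000) = min(1, 1.660) = 1.000
(~~w → ((~u → w) → 1)) ∧ u = min(1.000, 0.809) = 0.809

0.809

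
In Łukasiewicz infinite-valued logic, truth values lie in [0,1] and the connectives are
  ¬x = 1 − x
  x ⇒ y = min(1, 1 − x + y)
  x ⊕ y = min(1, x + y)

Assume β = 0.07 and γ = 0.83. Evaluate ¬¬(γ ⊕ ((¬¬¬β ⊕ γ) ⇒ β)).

0.90

¬β = 1 − 0.07 = 0.93
¬¬β = 1 − 0.93 = 0.07
¬¬¬β = 1 − 0.07 = 0.93
¬¬¬β ⊕ γ = min(1, 0.93 + 0.83) = min(1, 1.76) = 1.00
(¬¬¬β ⊕ γ) ⇒ β = min(1, 1 − 1.00 + 0.07) = min(1, 0.07) = 0.07
γ ⊕ ((¬¬¬β ⊕ γ) ⇒ β) = min(1, 0.83 + 0.07) = min(1, 0.90) = 0.90
¬(γ ⊕ ((¬¬¬β ⊕ γ) ⇒ β)) = 1 − 0.90 = 0.10
¬¬(γ ⊕ ((¬¬¬β ⊕ γ) ⇒ β)) = 1 − 0.10 = 0.90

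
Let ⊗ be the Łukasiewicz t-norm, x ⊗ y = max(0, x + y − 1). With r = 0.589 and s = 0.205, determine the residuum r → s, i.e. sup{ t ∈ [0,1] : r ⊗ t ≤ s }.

0.616

The residuum of the Łukasiewicz t-norm gives the supremum: min(1, 1 − 0.589 + 0.205).
1 − 0.589 + 0.205 = 0.616, so t = min(1, 0.616) = 0.616.
Check: 0.589 ⊗ 0.616 = max(0, 0.205) = 0.205 ≤ 0.205.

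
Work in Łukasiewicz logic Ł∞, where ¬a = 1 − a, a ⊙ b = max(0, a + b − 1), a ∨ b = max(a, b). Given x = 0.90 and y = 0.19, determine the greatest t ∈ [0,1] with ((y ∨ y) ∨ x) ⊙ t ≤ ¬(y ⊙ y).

y ∨ y = max(0.19, 0.19) = 0.19
(y ∨ y) ∨ x = max(0.19, 0.90) = 0.90
So the left factor is (y ∨ y) ∨ x = 0.90.
y ⊙ y = max(0, 0.19 + 0.19 − 1) = max(0, -0.62) = 0.00
¬(y ⊙ y) = 1 − 0.00 = 1.00
So the right-hand bound is ¬(y ⊙ y) = 1.00.
The residuum of the Łukasiewicz t-norm gives the supremum: min(1, 1 − 0.90 + 1.00).
1 − 0.90 + 1.00 = 1.10, so t = min(1, 1.10) = 1.00.
Check: 0.90 ⊙ 1.00 = max(0, 0.90) = 0.90 ≤ 1.00.

1.00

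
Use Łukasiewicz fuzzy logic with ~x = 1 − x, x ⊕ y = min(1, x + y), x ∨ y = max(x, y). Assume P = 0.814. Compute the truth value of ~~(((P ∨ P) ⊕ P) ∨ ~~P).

P ∨ P = max(0.814, 0.814) = 0.814
(P ∨ P) ⊕ P = min(1, 0.814 + 0.814) = min(1, 1.628) = 1.000
~P = 1 − 0.814 = 0.186
~~P = 1 − 0.186 = 0.814
((P ∨ P) ⊕ P) ∨ ~~P = max(1.000, 0.814) = 1.000
~(((P ∨ P) ⊕ P) ∨ ~~P) = 1 − 1.000 = 0.000
~~(((P ∨ P) ⊕ P) ∨ ~~P) = 1 − 0.000 = 1.000

1.000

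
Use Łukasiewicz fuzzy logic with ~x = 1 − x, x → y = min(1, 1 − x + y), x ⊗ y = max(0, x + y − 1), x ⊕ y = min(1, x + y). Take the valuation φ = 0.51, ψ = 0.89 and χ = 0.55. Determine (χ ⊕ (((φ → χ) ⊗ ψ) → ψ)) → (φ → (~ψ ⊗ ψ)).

φ → χ = min(1, 1 − 0.51 + 0.55) = min(1, 1.04) = 1.00
(φ → χ) ⊗ ψ = max(0, 1.00 + 0.89 − 1) = max(0, 0.89) = 0.89
((φ → χ) ⊗ ψ) → ψ = min(1, 1 − 0.89 + 0.89) = min(1, 1.00) = 1.00
χ ⊕ (((φ → χ) ⊗ ψ) → ψ) = min(1, 0.55 + 1.00) = min(1, 1.55) = 1.00
~ψ = 1 − 0.89 = 0.11
~ψ ⊗ ψ = max(0, 0.11 + 0.89 − 1) = max(0, 0.00) = 0.00
φ → (~ψ ⊗ ψ) = min(1, 1 − 0.51 + 0.00) = min(1, 0.49) = 0.49
(χ ⊕ (((φ → χ) ⊗ ψ) → ψ)) → (φ → (~ψ ⊗ ψ)) = min(1, 1 − 1.00 + 0.49) = min(1, 0.49) = 0.49

0.49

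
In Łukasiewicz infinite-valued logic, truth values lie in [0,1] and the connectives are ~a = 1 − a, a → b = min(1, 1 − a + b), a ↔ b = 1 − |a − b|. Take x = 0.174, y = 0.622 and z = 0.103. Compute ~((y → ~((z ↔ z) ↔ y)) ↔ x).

z ↔ z = 1 − |0.103 − 0.103| = 1 − 0.000 = 1.000
(z ↔ z) ↔ y = 1 − |1.000 − 0.622| = 1 − 0.378 = 0.622
~((z ↔ z) ↔ y) = 1 − 0.622 = 0.378
y → ~((z ↔ z) ↔ y) = min(1, 1 − 0.622 + 0.378) = min(1, 0.756) = 0.756
(y → ~((z ↔ z) ↔ y)) ↔ x = 1 − |0.756 − 0.174| = 1 − 0.582 = 0.418
~((y → ~((z ↔ z) ↔ y)) ↔ x) = 1 − 0.418 = 0.582

0.582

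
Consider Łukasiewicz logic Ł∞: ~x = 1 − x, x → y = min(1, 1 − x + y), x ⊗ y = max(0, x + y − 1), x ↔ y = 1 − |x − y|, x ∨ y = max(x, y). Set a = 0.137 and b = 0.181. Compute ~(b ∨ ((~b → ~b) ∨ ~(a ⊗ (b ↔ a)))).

~b = 1 − 0.181 = 0.819
~b → ~b = min(1, 1 − 0.819 + 0.819) = min(1, 1.000) = 1.000
b ↔ a = 1 − |0.181 − 0.137| = 1 − 0.044 = 0.956
a ⊗ (b ↔ a) = max(0, 0.137 + 0.956 − 1) = max(0, 0.093) = 0.093
~(a ⊗ (b ↔ a)) = 1 − 0.093 = 0.907
(~b → ~b) ∨ ~(a ⊗ (b ↔ a)) = max(1.000, 0.907) = 1.000
b ∨ ((~b → ~b) ∨ ~(a ⊗ (b ↔ a))) = max(0.181, 1.000) = 1.000
~(b ∨ ((~b → ~b) ∨ ~(a ⊗ (b ↔ a)))) = 1 − 1.000 = 0.000

0.000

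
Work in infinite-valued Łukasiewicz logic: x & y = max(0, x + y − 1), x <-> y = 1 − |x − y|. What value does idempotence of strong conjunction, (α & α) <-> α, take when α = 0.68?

0.68

α & α = max(0, 0.68 + 0.68 − 1) = max(0, 0.36) = 0.36
(α & α) <-> α = 1 − |0.36 − 0.68| = 1 − 0.32 = 0.68
(The value 0.68 < 1 shows this instance is not satisfied; fails in Ł∞ since a ⊗ a = max(0, 2a−1) ≠ a in general.)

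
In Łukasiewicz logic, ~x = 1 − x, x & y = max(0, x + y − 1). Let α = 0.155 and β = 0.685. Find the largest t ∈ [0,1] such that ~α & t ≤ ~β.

0.470

~α = 1 − 0.155 = 0.845
So the left factor is ~α = 0.845.
~β = 1 − 0.685 = 0.315
So the right-hand bound is ~β = 0.315.
The residuum of the Łukasiewicz t-norm gives the supremum: min(1, 1 − 0.845 + 0.315).
1 − 0.845 + 0.315 = 0.470, so t = min(1, 0.470) = 0.470.
Check: 0.845 & 0.470 = max(0, 0.315) = 0.315 ≤ 0.315.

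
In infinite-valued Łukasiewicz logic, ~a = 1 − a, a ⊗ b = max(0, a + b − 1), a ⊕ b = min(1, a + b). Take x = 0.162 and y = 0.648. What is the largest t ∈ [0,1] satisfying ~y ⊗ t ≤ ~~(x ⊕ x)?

~y = 1 − 0.648 = 0.352
So the left factor is ~y = 0.352.
x ⊕ x = min(1, 0.162 + 0.162) = min(1, 0.324) = 0.324
~(x ⊕ x) = 1 − 0.324 = 0.676
~~(x ⊕ x) = 1 − 0.676 = 0.324
So the right-hand bound is ~~(x ⊕ x) = 0.324.
The residuum of the Łukasiewicz t-norm gives the supremum: min(1, 1 − 0.352 + 0.324).
1 − 0.352 + 0.324 = 0.972, so t = min(1, 0.972) = 0.972.
Check: 0.352 ⊗ 0.972 = max(0, 0.324) = 0.324 ≤ 0.324.

0.972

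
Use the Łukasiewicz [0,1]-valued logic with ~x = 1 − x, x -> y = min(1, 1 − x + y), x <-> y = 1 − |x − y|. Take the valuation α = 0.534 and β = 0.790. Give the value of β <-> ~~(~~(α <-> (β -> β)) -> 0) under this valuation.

β -> β = min(1, 1 − 0.790 + 0.790) = min(1, 1.000) = 1.000
α <-> (β -> β) = 1 − |0.534 − 1.000| = 1 − 0.466 = 0.534
~(α <-> (β -> β)) = 1 − 0.534 = 0.466
~~(α <-> (β -> β)) = 1 − 0.466 = 0.534
~~(α <-> (β -> β)) -> 0 = min(1, 1 − 0.534 + 0.000) = min(1, 0.466) = 0.466
~(~~(α <-> (β -> β)) -> 0) = 1 − 0.466 = 0.534
~~(~~(α <-> (β -> β)) -> 0) = 1 − 0.534 = 0.466
β <-> ~~(~~(α <-> (β -> β)) -> 0) = 1 − |0.790 − 0.466| = 1 − 0.324 = 0.676

0.676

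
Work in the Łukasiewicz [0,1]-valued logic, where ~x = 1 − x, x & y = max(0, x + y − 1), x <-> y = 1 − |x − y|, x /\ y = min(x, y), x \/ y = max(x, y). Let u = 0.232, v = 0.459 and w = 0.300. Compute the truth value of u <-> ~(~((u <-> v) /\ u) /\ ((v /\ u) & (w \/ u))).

0.232

u <-> v = 1 − |0.232 − 0.459| = 1 − 0.227 = 0.773
(u <-> v) /\ u = min(0.773, 0.232) = 0.232
~((u <-> v) /\ u) = 1 − 0.232 = 0.768
v /\ u = min(0.459, 0.232) = 0.232
w \/ u = max(0.300, 0.232) = 0.300
(v /\ u) & (w \/ u) = max(0, 0.232 + 0.300 − 1) = max(0, -0.468) = 0.000
~((u <-> v) /\ u) /\ ((v /\ u) & (w \/ u)) = min(0.768, 0.000) = 0.000
~(~((u <-> v) /\ u) /\ ((v /\ u) & (w \/ u))) = 1 − 0.000 = 1.000
u <-> ~(~((u <-> v) /\ u) /\ ((v /\ u) & (w \/ u))) = 1 − |0.232 − 1.000| = 1 − 0.768 = 0.232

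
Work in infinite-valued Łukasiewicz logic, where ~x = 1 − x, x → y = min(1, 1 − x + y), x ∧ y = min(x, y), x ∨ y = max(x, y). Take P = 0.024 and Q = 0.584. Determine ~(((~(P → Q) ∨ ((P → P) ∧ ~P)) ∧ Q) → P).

P → Q = min(1, 1 − 0.024 + 0.584) = min(1, 1.560) = 1.000
~(P → Q) = 1 − 1.000 = 0.000
P → P = min(1, 1 − 0.024 + 0.024) = min(1, 1.000) = 1.000
~P = 1 − 0.024 = 0.976
(P → P) ∧ ~P = min(1.000, 0.976) = 0.976
~(P → Q) ∨ ((P → P) ∧ ~P) = max(0.000, 0.976) = 0.976
(~(P → Q) ∨ ((P → P) ∧ ~P)) ∧ Q = min(0.976, 0.584) = 0.584
((~(P → Q) ∨ ((P → P) ∧ ~P)) ∧ Q) → P = min(1, 1 − 0.584 + 0.024) = min(1, 0.440) = 0.440
~(((~(P → Q) ∨ ((P → P) ∧ ~P)) ∧ Q) → P) = 1 − 0.440 = 0.560

0.560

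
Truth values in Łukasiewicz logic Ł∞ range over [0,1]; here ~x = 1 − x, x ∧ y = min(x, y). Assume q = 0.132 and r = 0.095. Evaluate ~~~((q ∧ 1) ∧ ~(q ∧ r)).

0.868

q ∧ 1 = min(0.132, 1.000) = 0.132
q ∧ r = min(0.132, 0.095) = 0.095
~(q ∧ r) = 1 − 0.095 = 0.905
(q ∧ 1) ∧ ~(q ∧ r) = min(0.132, 0.905) = 0.132
~((q ∧ 1) ∧ ~(q ∧ r)) = 1 − 0.132 = 0.868
~~((q ∧ 1) ∧ ~(q ∧ r)) = 1 − 0.868 = 0.132
~~~((q ∧ 1) ∧ ~(q ∧ r)) = 1 − 0.132 = 0.868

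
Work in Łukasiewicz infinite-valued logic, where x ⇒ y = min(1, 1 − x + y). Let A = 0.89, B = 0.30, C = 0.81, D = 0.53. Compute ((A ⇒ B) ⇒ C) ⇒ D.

0.53

A ⇒ B = min(1, 1 − 0.89 + 0.30) = min(1, 0.41) = 0.41
(A ⇒ B) ⇒ C = min(1, 1 − 0.41 + 0.81) = min(1, 1.40) = 1.00
((A ⇒ B) ⇒ C) ⇒ D = min(1, 1 − 1.00 + 0.53) = min(1, 0.53) = 0.53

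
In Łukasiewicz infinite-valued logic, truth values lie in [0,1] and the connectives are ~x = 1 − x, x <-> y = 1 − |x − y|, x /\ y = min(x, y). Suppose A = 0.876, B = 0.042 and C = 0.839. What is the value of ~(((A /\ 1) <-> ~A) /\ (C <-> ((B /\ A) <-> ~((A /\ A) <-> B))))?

0.752

A /\ 1 = min(0.876, 1.000) = 0.876
~A = 1 − 0.876 = 0.124
(A /\ 1) <-> ~A = 1 − |0.876 − 0.124| = 1 − 0.752 = 0.248
B /\ A = min(0.042, 0.876) = 0.042
A /\ A = min(0.876, 0.876) = 0.876
(A /\ A) <-> B = 1 − |0.876 − 0.042| = 1 − 0.834 = 0.166
~((A /\ A) <-> B) = 1 − 0.166 = 0.834
(B /\ A) <-> ~((A /\ A) <-> B) = 1 − |0.042 − 0.834| = 1 − 0.792 = 0.208
C <-> ((B /\ A) <-> ~((A /\ A) <-> B)) = 1 − |0.839 − 0.208| = 1 − 0.631 = 0.369
((A /\ 1) <-> ~A) /\ (C <-> ((B /\ A) <-> ~((A /\ A) <-> B))) = min(0.248, 0.369) = 0.248
~(((A /\ 1) <-> ~A) /\ (C <-> ((B /\ A) <-> ~((A /\ A) <-> B)))) = 1 − 0.248 = 0.752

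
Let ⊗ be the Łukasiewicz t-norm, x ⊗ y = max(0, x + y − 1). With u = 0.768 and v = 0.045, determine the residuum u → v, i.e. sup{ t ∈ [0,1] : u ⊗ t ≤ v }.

The residuum of the Łukasiewicz t-norm gives the supremum: min(1, 1 − 0.768 + 0.045).
1 − 0.768 + 0.045 = 0.277, so t = min(1, 0.277) = 0.277.
Check: 0.768 ⊗ 0.277 = max(0, 0.045) = 0.045 ≤ 0.045.

0.277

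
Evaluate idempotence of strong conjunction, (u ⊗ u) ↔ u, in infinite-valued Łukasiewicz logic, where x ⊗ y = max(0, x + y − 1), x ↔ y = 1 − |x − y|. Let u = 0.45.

u ⊗ u = max(0, 0.45 + 0.45 − 1) = max(0, -0.10) = 0.00
(u ⊗ u) ↔ u = 1 − |0.00 − 0.45| = 1 − 0.45 = 0.55
(The value 0.55 < 1 shows this instance is not satisfied; fails in Ł∞ since a ⊗ a = max(0, 2a−1) ≠ a in general.)

0.55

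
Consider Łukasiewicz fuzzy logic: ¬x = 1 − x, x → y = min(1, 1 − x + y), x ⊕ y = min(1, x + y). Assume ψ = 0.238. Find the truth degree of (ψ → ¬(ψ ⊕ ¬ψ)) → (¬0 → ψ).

0.476

¬ψ = 1 − 0.238 = 0.762
ψ ⊕ ¬ψ = min(1, 0.238 + 0.762) = min(1, 1.000) = 1.000
¬(ψ ⊕ ¬ψ) = 1 − 1.000 = 0.000
ψ → ¬(ψ ⊕ ¬ψ) = min(1, 1 − 0.238 + 0.000) = min(1, 0.762) = 0.762
¬0 = 1 − 0.000 = 1.000
¬0 → ψ = min(1, 1 − 1.000 + 0.238) = min(1, 0.238) = 0.238
(ψ → ¬(ψ ⊕ ¬ψ)) → (¬0 → ψ) = min(1, 1 − 0.762 + 0.238) = min(1, 0.476) = 0.476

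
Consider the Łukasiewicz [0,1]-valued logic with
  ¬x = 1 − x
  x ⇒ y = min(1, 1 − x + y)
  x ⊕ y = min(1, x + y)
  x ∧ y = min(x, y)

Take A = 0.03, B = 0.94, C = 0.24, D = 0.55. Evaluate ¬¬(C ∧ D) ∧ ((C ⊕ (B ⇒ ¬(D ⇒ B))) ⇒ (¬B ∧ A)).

0.24

C ∧ D = min(0.24, 0.55) = 0.24
¬(C ∧ D) = 1 − 0.24 = 0.76
¬¬(C ∧ D) = 1 − 0.76 = 0.24
D ⇒ B = min(1, 1 − 0.55 + 0.94) = min(1, 1.39) = 1.00
¬(D ⇒ B) = 1 − 1.00 = 0.00
B ⇒ ¬(D ⇒ B) = min(1, 1 − 0.94 + 0.00) = min(1, 0.06) = 0.06
C ⊕ (B ⇒ ¬(D ⇒ B)) = min(1, 0.24 + 0.06) = min(1, 0.30) = 0.30
¬B = 1 − 0.94 = 0.06
¬B ∧ A = min(0.06, 0.03) = 0.03
(C ⊕ (B ⇒ ¬(D ⇒ B))) ⇒ (¬B ∧ A) = min(1, 1 − 0.30 + 0.03) = min(1, 0.73) = 0.73
¬¬(C ∧ D) ∧ ((C ⊕ (B ⇒ ¬(D ⇒ B))) ⇒ (¬B ∧ A)) = min(0.24, 0.73) = 0.24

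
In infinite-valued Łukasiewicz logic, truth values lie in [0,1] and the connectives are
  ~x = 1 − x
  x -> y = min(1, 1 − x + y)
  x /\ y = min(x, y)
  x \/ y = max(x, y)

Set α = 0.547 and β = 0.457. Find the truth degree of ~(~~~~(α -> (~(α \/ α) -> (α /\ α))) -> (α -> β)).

α \/ α = max(0.547, 0.547) = 0.547
~(α \/ α) = 1 − 0.547 = 0.453
α /\ α = min(0.547, 0.547) = 0.547
~(α \/ α) -> (α /\ α) = min(1, 1 − 0.453 + 0.547) = min(1, 1.094) = 1.000
α -> (~(α \/ α) -> (α /\ α)) = min(1, 1 − 0.547 + 1.000) = min(1, 1.453) = 1.000
~(α -> (~(α \/ α) -> (α /\ α))) = 1 − 1.000 = 0.000
~~(α -> (~(α \/ α) -> (α /\ α))) = 1 − 0.000 = 1.000
~~~(α -> (~(α \/ α) -> (α /\ α))) = 1 − 1.000 = 0.000
~~~~(α -> (~(α \/ α) -> (α /\ α))) = 1 − 0.000 = 1.000
α -> β = min(1, 1 − 0.547 + 0.457) = min(1, 0.910) = 0.910
~~~~(α -> (~(α \/ α) -> (α /\ α))) -> (α -> β) = min(1, 1 − 1.000 + 0.910) = min(1, 0.910) = 0.910
~(~~~~(α -> (~(α \/ α) -> (α /\ α))) -> (α -> β)) = 1 − 0.910 = 0.090

0.090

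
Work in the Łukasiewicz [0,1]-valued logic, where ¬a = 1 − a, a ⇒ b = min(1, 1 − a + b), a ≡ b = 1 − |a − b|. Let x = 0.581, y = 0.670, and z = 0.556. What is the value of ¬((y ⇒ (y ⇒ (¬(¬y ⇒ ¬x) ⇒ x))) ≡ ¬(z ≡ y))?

0.886

¬y = 1 − 0.670 = 0.330
¬x = 1 − 0.581 = 0.419
¬y ⇒ ¬x = min(1, 1 − 0.330 + 0.419) = min(1, 1.089) = 1.000
¬(¬y ⇒ ¬x) = 1 − 1.000 = 0.000
¬(¬y ⇒ ¬x) ⇒ x = min(1, 1 − 0.000 + 0.581) = min(1, 1.581) = 1.000
y ⇒ (¬(¬y ⇒ ¬x) ⇒ x) = min(1, 1 − 0.670 + 1.000) = min(1, 1.330) = 1.000
y ⇒ (y ⇒ (¬(¬y ⇒ ¬x) ⇒ x)) = min(1, 1 − 0.670 + 1.000) = min(1, 1.330) = 1.000
z ≡ y = 1 − |0.556 − 0.670| = 1 − 0.114 = 0.886
¬(z ≡ y) = 1 − 0.886 = 0.114
(y ⇒ (y ⇒ (¬(¬y ⇒ ¬x) ⇒ x))) ≡ ¬(z ≡ y) = 1 − |1.000 − 0.114| = 1 − 0.886 = 0.114
¬((y ⇒ (y ⇒ (¬(¬y ⇒ ¬x) ⇒ x))) ≡ ¬(z ≡ y)) = 1 − 0.114 = 0.886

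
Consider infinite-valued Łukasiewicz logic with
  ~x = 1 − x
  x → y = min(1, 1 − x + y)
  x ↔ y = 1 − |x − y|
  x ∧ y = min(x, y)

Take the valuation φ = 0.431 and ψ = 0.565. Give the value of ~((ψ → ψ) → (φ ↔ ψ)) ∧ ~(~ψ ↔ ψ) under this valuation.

0.130

ψ → ψ = min(1, 1 − 0.565 + 0.565) = min(1, 1.000) = 1.000
φ ↔ ψ = 1 − |0.431 − 0.565| = 1 − 0.134 = 0.866
(ψ → ψ) → (φ ↔ ψ) = min(1, 1 − 1.000 + 0.866) = min(1, 0.866) = 0.866
~((ψ → ψ) → (φ ↔ ψ)) = 1 − 0.866 = 0.134
~ψ = 1 − 0.565 = 0.435
~ψ ↔ ψ = 1 − |0.435 − 0.565| = 1 − 0.130 = 0.870
~(~ψ ↔ ψ) = 1 − 0.870 = 0.130
~((ψ → ψ) → (φ ↔ ψ)) ∧ ~(~ψ ↔ ψ) = min(0.134, 0.130) = 0.130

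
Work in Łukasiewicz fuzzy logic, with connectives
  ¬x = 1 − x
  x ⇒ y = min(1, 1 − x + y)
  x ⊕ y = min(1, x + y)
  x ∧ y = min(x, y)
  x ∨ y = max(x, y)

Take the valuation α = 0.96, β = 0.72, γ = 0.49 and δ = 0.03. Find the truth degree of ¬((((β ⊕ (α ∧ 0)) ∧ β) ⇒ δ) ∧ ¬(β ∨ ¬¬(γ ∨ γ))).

0.72

α ∧ 0 = min(0.96, 0.00) = 0.00
β ⊕ (α ∧ 0) = min(1, 0.72 + 0.00) = min(1, 0.72) = 0.72
(β ⊕ (α ∧ 0)) ∧ β = min(0.72, 0.72) = 0.72
((β ⊕ (α ∧ 0)) ∧ β) ⇒ δ = min(1, 1 − 0.72 + 0.03) = min(1, 0.31) = 0.31
γ ∨ γ = max(0.49, 0.49) = 0.49
¬(γ ∨ γ) = 1 − 0.49 = 0.51
¬¬(γ ∨ γ) = 1 − 0.51 = 0.49
β ∨ ¬¬(γ ∨ γ) = max(0.72, 0.49) = 0.72
¬(β ∨ ¬¬(γ ∨ γ)) = 1 − 0.72 = 0.28
(((β ⊕ (α ∧ 0)) ∧ β) ⇒ δ) ∧ ¬(β ∨ ¬¬(γ ∨ γ)) = min(0.31, 0.28) = 0.28
¬((((β ⊕ (α ∧ 0)) ∧ β) ⇒ δ) ∧ ¬(β ∨ ¬¬(γ ∨ γ))) = 1 − 0.28 = 0.72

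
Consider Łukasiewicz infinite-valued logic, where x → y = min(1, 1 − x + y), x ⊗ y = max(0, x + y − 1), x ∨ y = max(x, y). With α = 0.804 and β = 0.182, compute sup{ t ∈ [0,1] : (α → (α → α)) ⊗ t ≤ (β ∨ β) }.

0.182

α → α = min(1, 1 − 0.804 + 0.804) = min(1, 1.000) = 1.000
α → (α → α) = min(1, 1 − 0.804 + 1.000) = min(1, 1.196) = 1.000
So the left factor is α → (α → α) = 1.000.
β ∨ β = max(0.182, 0.182) = 0.182
So the right-hand bound is β ∨ β = 0.182.
The residuum of the Łukasiewicz t-norm gives the supremum: min(1, 1 − 1.000 + 0.182).
1 − 1.000 + 0.182 = 0.182, so t = min(1, 0.182) = 0.182.
Check: 1.000 ⊗ 0.182 = max(0, 0.182) = 0.182 ≤ 0.182.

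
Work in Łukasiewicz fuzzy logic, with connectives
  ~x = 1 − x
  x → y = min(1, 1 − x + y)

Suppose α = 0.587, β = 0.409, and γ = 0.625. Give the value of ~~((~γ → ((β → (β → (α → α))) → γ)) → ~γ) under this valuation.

~γ = 1 − 0.625 = 0.375
α → α = min(1, 1 − 0.587 + 0.587) = min(1, 1.000) = 1.000
β → (α → α) = min(1, 1 − 0.409 + 1.000) = min(1, 1.591) = 1.000
β → (β → (α → α)) = min(1, 1 − 0.409 + 1.000) = min(1, 1.591) = 1.000
(β → (β → (α → α))) → γ = min(1, 1 − 1.000 + 0.625) = min(1, 0.625) = 0.625
~γ → ((β → (β → (α → α))) → γ) = min(1, 1 − 0.375 + 0.625) = min(1, 1.250) = 1.000
(~γ → ((β → (β → (α → α))) → γ)) → ~γ = min(1, 1 − 1.000 + 0.375) = min(1, 0.375) = 0.375
~((~γ → ((β → (β → (α → α))) → γ)) → ~γ) = 1 − 0.375 = 0.625
~~((~γ → ((β → (β → (α → α))) → γ)) → ~γ) = 1 − 0.625 = 0.375

0.375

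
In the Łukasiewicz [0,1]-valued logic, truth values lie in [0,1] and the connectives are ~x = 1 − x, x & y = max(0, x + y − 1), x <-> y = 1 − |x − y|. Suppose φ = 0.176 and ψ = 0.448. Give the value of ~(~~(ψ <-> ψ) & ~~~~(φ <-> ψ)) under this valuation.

0.272

ψ <-> ψ = 1 − |0.448 − 0.448| = 1 − 0.000 = 1.000
~(ψ <-> ψ) = 1 − 1.000 = 0.000
~~(ψ <-> ψ) = 1 − 0.000 = 1.000
φ <-> ψ = 1 − |0.176 − 0.448| = 1 − 0.272 = 0.728
~(φ <-> ψ) = 1 − 0.728 = 0.272
~~(φ <-> ψ) = 1 − 0.272 = 0.728
~~~(φ <-> ψ) = 1 − 0.728 = 0.272
~~~~(φ <-> ψ) = 1 − 0.272 = 0.728
~~(ψ <-> ψ) & ~~~~(φ <-> ψ) = max(0, 1.000 + 0.728 − 1) = max(0, 0.728) = 0.728
~(~~(ψ <-> ψ) & ~~~~(φ <-> ψ)) = 1 − 0.728 = 0.272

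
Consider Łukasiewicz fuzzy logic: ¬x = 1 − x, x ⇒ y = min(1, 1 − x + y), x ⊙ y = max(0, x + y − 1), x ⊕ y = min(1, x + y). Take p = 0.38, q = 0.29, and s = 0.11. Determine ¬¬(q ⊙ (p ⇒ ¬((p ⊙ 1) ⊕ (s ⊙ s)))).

0.29

p ⊙ 1 = max(0, 0.38 + 1.00 − 1) = max(0, 0.38) = 0.38
s ⊙ s = max(0, 0.11 + 0.11 − 1) = max(0, -0.78) = 0.00
(p ⊙ 1) ⊕ (s ⊙ s) = min(1, 0.38 + 0.00) = min(1, 0.38) = 0.38
¬((p ⊙ 1) ⊕ (s ⊙ s)) = 1 − 0.38 = 0.62
p ⇒ ¬((p ⊙ 1) ⊕ (s ⊙ s)) = min(1, 1 − 0.38 + 0.62) = min(1, 1.24) = 1.00
q ⊙ (p ⇒ ¬((p ⊙ 1) ⊕ (s ⊙ s))) = max(0, 0.29 + 1.00 − 1) = max(0, 0.29) = 0.29
¬(q ⊙ (p ⇒ ¬((p ⊙ 1) ⊕ (s ⊙ s)))) = 1 − 0.29 = 0.71
¬¬(q ⊙ (p ⇒ ¬((p ⊙ 1) ⊕ (s ⊙ s)))) = 1 − 0.71 = 0.29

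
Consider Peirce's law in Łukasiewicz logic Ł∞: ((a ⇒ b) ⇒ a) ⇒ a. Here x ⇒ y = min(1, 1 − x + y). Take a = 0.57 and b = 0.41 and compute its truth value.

0.84

a ⇒ b = min(1, 1 − 0.57 + 0.41) = min(1, 0.84) = 0.84
(a ⇒ b) ⇒ a = min(1, 1 − 0.84 + 0.57) = min(1, 0.73) = 0.73
((a ⇒ b) ⇒ a) ⇒ a = min(1, 1 − 0.73 + 0.57) = min(1, 0.84) = 0.84
(The value 0.84 < 1 shows this instance is not satisfied; not a Ł∞-tautology in general.)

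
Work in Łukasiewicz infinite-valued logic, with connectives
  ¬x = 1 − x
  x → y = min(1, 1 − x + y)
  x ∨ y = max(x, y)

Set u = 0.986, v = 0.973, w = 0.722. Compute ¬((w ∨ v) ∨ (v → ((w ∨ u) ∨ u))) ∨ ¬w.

w ∨ v = max(0.722, 0.973) = 0.973
w ∨ u = max(0.722, 0.986) = 0.986
(w ∨ u) ∨ u = max(0.986, 0.986) = 0.986
v → ((w ∨ u) ∨ u) = min(1, 1 − 0.973 + 0.986) = min(1, 1.013) = 1.000
(w ∨ v) ∨ (v → ((w ∨ u) ∨ u)) = max(0.973, 1.000) = 1.000
¬((w ∨ v) ∨ (v → ((w ∨ u) ∨ u))) = 1 − 1.000 = 0.000
¬w = 1 − 0.722 = 0.278
¬((w ∨ v) ∨ (v → ((w ∨ u) ∨ u))) ∨ ¬w = max(0.000, 0.278) = 0.278

0.278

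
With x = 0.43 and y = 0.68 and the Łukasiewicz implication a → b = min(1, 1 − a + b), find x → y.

1.00

x → y = min(1, 1 − 0.43 + 0.68) = min(1, 1.25) = 1.00
For comparison, the Gödel implication (1 if a ≤ b else b) would give 1.00.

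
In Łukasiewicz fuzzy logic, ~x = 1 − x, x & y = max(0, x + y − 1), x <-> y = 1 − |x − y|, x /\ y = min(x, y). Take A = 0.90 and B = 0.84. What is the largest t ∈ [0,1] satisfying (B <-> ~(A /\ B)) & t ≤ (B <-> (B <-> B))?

A /\ B = min(0.90, 0.84) = 0.84
~(A /\ B) = 1 − 0.84 = 0.16
B <-> ~(A /\ B) = 1 − |0.84 − 0.16| = 1 − 0.68 = 0.32
So the left factor is B <-> ~(A /\ B) = 0.32.
B <-> B = 1 − |0.84 − 0.84| = 1 − 0.00 = 1.00
B <-> (B <-> B) = 1 − |0.84 − 1.00| = 1 − 0.16 = 0.84
So the right-hand bound is B <-> (B <-> B) = 0.84.
The residuum of the Łukasiewicz t-norm gives the supremum: min(1, 1 − 0.32 + 0.84).
1 − 0.32 + 0.84 = 1.52, so t = min(1, 1.52) = 1.00.
Check: 0.32 & 1.00 = max(0, 0.32) = 0.32 ≤ 0.84.

1.00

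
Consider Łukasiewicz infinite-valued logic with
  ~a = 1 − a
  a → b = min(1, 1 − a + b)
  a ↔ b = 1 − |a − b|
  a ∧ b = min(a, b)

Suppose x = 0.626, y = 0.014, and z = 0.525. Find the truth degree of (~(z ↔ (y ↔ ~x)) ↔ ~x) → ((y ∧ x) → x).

1.000

~x = 1 − 0.626 = 0.374
y ↔ ~x = 1 − |0.014 − 0.374| = 1 − 0.360 = 0.640
z ↔ (y ↔ ~x) = 1 − |0.525 − 0.640| = 1 − 0.115 = 0.885
~(z ↔ (y ↔ ~x)) = 1 − 0.885 = 0.115
~(z ↔ (y ↔ ~x)) ↔ ~x = 1 − |0.115 − 0.374| = 1 − 0.259 = 0.741
y ∧ x = min(0.014, 0.626) = 0.014
(y ∧ x) → x = min(1, 1 − 0.014 + 0.626) = min(1, 1.612) = 1.000
(~(z ↔ (y ↔ ~x)) ↔ ~x) → ((y ∧ x) → x) = min(1, 1 − 0.741 + 1.000) = min(1, 1.259) = 1.000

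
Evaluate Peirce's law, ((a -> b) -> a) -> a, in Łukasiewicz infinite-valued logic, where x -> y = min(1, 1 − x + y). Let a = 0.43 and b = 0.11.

0.68

a -> b = min(1, 1 − 0.43 + 0.11) = min(1, 0.68) = 0.68
(a -> b) -> a = min(1, 1 − 0.68 + 0.43) = min(1, 0.75) = 0.75
((a -> b) -> a) -> a = min(1, 1 − 0.75 + 0.43) = min(1, 0.68) = 0.68
(The value 0.68 < 1 shows this instance is not satisfied; not a Ł∞-tautology in general.)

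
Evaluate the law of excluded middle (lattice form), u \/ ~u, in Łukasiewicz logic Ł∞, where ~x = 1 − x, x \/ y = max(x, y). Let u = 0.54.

~u = 1 − 0.54 = 0.46
u \/ ~u = max(0.54, 0.46) = 0.54
(The value 0.54 < 1 shows this instance is not satisfied; not a Ł∞-tautology — its value is max(a, 1−a).)

0.54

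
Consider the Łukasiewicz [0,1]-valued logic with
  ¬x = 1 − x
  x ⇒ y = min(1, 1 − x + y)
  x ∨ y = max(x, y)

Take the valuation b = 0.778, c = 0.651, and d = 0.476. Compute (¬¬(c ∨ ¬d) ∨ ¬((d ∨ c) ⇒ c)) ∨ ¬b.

¬d = 1 − 0.476 = 0.524
c ∨ ¬d = max(0.651, 0.524) = 0.651
¬(c ∨ ¬d) = 1 − 0.651 = 0.349
¬¬(c ∨ ¬d) = 1 − 0.349 = 0.651
d ∨ c = max(0.476, 0.651) = 0.651
(d ∨ c) ⇒ c = min(1, 1 − 0.651 + 0.651) = min(1, 1.000) = 1.000
¬((d ∨ c) ⇒ c) = 1 − 1.000 = 0.000
¬¬(c ∨ ¬d) ∨ ¬((d ∨ c) ⇒ c) = max(0.651, 0.000) = 0.651
¬b = 1 − 0.778 = 0.222
(¬¬(c ∨ ¬d) ∨ ¬((d ∨ c) ⇒ c)) ∨ ¬b = max(0.651, 0.222) = 0.651

0.651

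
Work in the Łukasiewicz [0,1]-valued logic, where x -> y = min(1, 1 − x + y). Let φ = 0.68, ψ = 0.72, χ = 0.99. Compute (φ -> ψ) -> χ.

φ -> ψ = min(1, 1 − 0.68 + 0.72) = min(1, 1.04) = 1.00
(φ -> ψ) -> χ = min(1, 1 − 1.00 + 0.99) = min(1, 0.99) = 0.99

0.99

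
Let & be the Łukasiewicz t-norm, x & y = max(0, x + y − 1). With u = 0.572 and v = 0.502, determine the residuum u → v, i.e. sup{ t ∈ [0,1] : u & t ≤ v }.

0.930

The residuum of the Łukasiewicz t-norm gives the supremum: min(1, 1 − 0.572 + 0.502).
1 − 0.572 + 0.502 = 0.930, so t = min(1, 0.930) = 0.930.
Check: 0.572 & 0.930 = max(0, 0.502) = 0.502 ≤ 0.502.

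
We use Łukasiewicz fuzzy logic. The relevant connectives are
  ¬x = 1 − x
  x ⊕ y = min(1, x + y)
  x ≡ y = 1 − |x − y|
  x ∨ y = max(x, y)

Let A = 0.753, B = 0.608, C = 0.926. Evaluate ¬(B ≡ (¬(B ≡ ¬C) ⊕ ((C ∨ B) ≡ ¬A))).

0.247

¬C = 1 − 0.926 = 0.074
B ≡ ¬C = 1 − |0.608 − 0.074| = 1 − 0.534 = 0.466
¬(B ≡ ¬C) = 1 − 0.466 = 0.534
C ∨ B = max(0.926, 0.608) = 0.926
¬A = 1 − 0.753 = 0.247
(C ∨ B) ≡ ¬A = 1 − |0.926 − 0.247| = 1 − 0.679 = 0.321
¬(B ≡ ¬C) ⊕ ((C ∨ B) ≡ ¬A) = min(1, 0.534 + 0.321) = min(1, 0.855) = 0.855
B ≡ (¬(B ≡ ¬C) ⊕ ((C ∨ B) ≡ ¬A)) = 1 − |0.608 − 0.855| = 1 − 0.247 = 0.753
¬(B ≡ (¬(B ≡ ¬C) ⊕ ((C ∨ B) ≡ ¬A))) = 1 − 0.753 = 0.247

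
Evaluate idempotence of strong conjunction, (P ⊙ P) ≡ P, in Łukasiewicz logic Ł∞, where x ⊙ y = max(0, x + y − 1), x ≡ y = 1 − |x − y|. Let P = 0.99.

P ⊙ P = max(0, 0.99 + 0.99 − 1) = max(0, 0.98) = 0.98
(P ⊙ P) ≡ P = 1 − |0.98 − 0.99| = 1 − 0.01 = 0.99
(The value 0.99 < 1 shows this instance is not satisfied; fails in Ł∞ since a ⊗ a = max(0, 2a−1) ≠ a in general.)

0.99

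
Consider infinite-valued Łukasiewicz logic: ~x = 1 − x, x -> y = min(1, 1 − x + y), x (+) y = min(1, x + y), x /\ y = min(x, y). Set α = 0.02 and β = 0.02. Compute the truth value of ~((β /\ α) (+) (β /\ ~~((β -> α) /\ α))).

0.96

β /\ α = min(0.02, 0.02) = 0.02
β -> α = min(1, 1 − 0.02 + 0.02) = min(1, 1.00) = 1.00
(β -> α) /\ α = min(1.00, 0.02) = 0.02
~((β -> α) /\ α) = 1 − 0.02 = 0.98
~~((β -> α) /\ α) = 1 − 0.98 = 0.02
β /\ ~~((β -> α) /\ α) = min(0.02, 0.02) = 0.02
(β /\ α) (+) (β /\ ~~((β -> α) /\ α)) = min(1, 0.02 + 0.02) = min(1, 0.04) = 0.04
~((β /\ α) (+) (β /\ ~~((β -> α) /\ α))) = 1 − 0.04 = 0.96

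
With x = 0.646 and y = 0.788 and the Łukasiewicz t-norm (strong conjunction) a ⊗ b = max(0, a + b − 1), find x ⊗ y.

x ⊗ y = max(0, 0.646 + 0.788 − 1) = max(0, 0.434) = 0.434
For comparison, the Gödel (minimum) t-norm min(a, b) would give 0.646.

0.434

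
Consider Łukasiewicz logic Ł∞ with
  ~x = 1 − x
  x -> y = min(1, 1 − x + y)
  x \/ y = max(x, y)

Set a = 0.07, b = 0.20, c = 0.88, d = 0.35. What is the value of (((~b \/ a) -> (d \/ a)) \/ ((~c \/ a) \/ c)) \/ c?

~b = 1 − 0.20 = 0.80
~b \/ a = max(0.80, 0.07) = 0.80
d \/ a = max(0.35, 0.07) = 0.35
(~b \/ a) -> (d \/ a) = min(1, 1 − 0.80 + 0.35) = min(1, 0.55) = 0.55
~c = 1 − 0.88 = 0.12
~c \/ a = max(0.12, 0.07) = 0.12
(~c \/ a) \/ c = max(0.12, 0.88) = 0.88
((~b \/ a) -> (d \/ a)) \/ ((~c \/ a) \/ c) = max(0.55, 0.88) = 0.88
(((~b \/ a) -> (d \/ a)) \/ ((~c \/ a) \/ c)) \/ c = max(0.88, 0.88) = 0.88

0.88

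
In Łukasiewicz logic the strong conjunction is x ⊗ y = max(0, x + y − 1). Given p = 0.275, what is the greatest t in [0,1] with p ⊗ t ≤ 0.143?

The residuum of the Łukasiewicz t-norm gives the supremum: min(1, 1 − 0.275 + 0.143).
1 − 0.275 + 0.143 = 0.868, so t = min(1, 0.868) = 0.868.
Check: 0.275 ⊗ 0.868 = max(0, 0.143) = 0.143 ≤ 0.143.

0.868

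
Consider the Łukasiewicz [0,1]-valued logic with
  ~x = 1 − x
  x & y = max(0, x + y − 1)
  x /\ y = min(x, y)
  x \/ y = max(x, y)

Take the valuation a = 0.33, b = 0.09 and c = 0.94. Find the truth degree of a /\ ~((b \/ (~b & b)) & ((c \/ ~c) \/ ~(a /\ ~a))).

0.33

~b = 1 − 0.09 = 0.91
~b & b = max(0, 0.91 + 0.09 − 1) = max(0, 0.00) = 0.00
b \/ (~b & b) = max(0.09, 0.00) = 0.09
~c = 1 − 0.94 = 0.06
c \/ ~c = max(0.94, 0.06) = 0.94
~a = 1 − 0.33 = 0.67
a /\ ~a = min(0.33, 0.67) = 0.33
~(a /\ ~a) = 1 − 0.33 = 0.67
(c \/ ~c) \/ ~(a /\ ~a) = max(0.94, 0.67) = 0.94
(b \/ (~b & b)) & ((c \/ ~c) \/ ~(a /\ ~a)) = max(0, 0.09 + 0.94 − 1) = max(0, 0.03) = 0.03
~((b \/ (~b & b)) & ((c \/ ~c) \/ ~(a /\ ~a))) = 1 − 0.03 = 0.97
a /\ ~((b \/ (~b & b)) & ((c \/ ~c) \/ ~(a /\ ~a))) = min(0.33, 0.97) = 0.33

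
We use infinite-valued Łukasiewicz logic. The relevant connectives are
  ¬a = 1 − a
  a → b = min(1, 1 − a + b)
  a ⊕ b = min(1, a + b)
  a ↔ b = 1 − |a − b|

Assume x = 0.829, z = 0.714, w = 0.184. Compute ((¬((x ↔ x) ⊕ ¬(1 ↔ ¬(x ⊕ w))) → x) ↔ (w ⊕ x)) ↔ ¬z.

0.286

x ↔ x = 1 − |0.829 − 0.829| = 1 − 0.000 = 1.000
x ⊕ w = min(1, 0.829 + 0.184) = min(1, 1.013) = 1.000
¬(x ⊕ w) = 1 − 1.000 = 0.000
1 ↔ ¬(x ⊕ w) = 1 − |1.000 − 0.000| = 1 − 1.000 = 0.000
¬(1 ↔ ¬(x ⊕ w)) = 1 − 0.000 = 1.000
(x ↔ x) ⊕ ¬(1 ↔ ¬(x ⊕ w)) = min(1, 1.000 + 1.000) = min(1, 2.000) = 1.000
¬((x ↔ x) ⊕ ¬(1 ↔ ¬(x ⊕ w))) = 1 − 1.000 = 0.000
¬((x ↔ x) ⊕ ¬(1 ↔ ¬(x ⊕ w))) → x = min(1, 1 − 0.000 + 0.829) = min(1, 1.829) = 1.000
w ⊕ x = min(1, 0.184 + 0.829) = min(1, 1.013) = 1.000
(¬((x ↔ x) ⊕ ¬(1 ↔ ¬(x ⊕ w))) → x) ↔ (w ⊕ x) = 1 − |1.000 − 1.000| = 1 − 0.000 = 1.000
¬z = 1 − 0.714 = 0.286
((¬((x ↔ x) ⊕ ¬(1 ↔ ¬(x ⊕ w))) → x) ↔ (w ⊕ x)) ↔ ¬z = 1 − |1.000 − 0.286| = 1 − 0.714 = 0.286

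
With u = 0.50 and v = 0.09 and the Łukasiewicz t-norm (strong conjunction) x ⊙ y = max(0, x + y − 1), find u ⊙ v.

u ⊙ v = max(0, 0.50 + 0.09 − 1) = max(0, -0.41) = 0.00
For comparison, the Gödel (minimum) t-norm min(x, y) would give 0.09.

0.00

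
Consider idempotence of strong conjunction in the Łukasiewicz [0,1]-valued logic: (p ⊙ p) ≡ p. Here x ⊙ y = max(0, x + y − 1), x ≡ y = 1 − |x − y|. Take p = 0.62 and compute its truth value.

p ⊙ p = max(0, 0.62 + 0.62 − 1) = max(0, 0.24) = 0.24
(p ⊙ p) ≡ p = 1 − |0.24 − 0.62| = 1 − 0.38 = 0.62
(The value 0.62 < 1 shows this instance is not satisfied; fails in Ł∞ since a ⊗ a = max(0, 2a−1) ≠ a in general.)

0.62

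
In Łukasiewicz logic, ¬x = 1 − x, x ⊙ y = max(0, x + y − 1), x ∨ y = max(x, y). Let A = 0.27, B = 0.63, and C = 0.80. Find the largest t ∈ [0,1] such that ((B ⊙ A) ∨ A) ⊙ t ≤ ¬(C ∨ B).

0.93

B ⊙ A = max(0, 0.63 + 0.27 − 1) = max(0, -0.10) = 0.00
(B ⊙ A) ∨ A = max(0.00, 0.27) = 0.27
So the left factor is (B ⊙ A) ∨ A = 0.27.
C ∨ B = max(0.80, 0.63) = 0.80
¬(C ∨ B) = 1 − 0.80 = 0.20
So the right-hand bound is ¬(C ∨ B) = 0.20.
The residuum of the Łukasiewicz t-norm gives the supremum: min(1, 1 − 0.27 + 0.20).
1 − 0.27 + 0.20 = 0.93, so t = min(1, 0.93) = 0.93.
Check: 0.27 ⊙ 0.93 = max(0, 0.20) = 0.20 ≤ 0.20.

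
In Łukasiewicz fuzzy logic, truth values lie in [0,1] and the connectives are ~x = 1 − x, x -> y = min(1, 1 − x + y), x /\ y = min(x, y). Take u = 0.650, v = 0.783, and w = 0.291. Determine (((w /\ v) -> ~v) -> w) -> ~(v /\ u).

0.985

w /\ v = min(0.291, 0.783) = 0.291
~v = 1 − 0.783 = 0.217
(w /\ v) -> ~v = min(1, 1 − 0.291 + 0.217) = min(1, 0.926) = 0.926
((w /\ v) -> ~v) -> w = min(1, 1 − 0.926 + 0.291) = min(1, 0.365) = 0.365
v /\ u = min(0.783, 0.650) = 0.650
~(v /\ u) = 1 − 0.650 = 0.350
(((w /\ v) -> ~v) -> w) -> ~(v /\ u) = min(1, 1 − 0.365 + 0.350) = min(1, 0.985) = 0.985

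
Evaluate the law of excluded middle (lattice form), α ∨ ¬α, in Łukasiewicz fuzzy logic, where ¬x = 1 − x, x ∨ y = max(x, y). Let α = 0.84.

¬α = 1 − 0.84 = 0.16
α ∨ ¬α = max(0.84, 0.16) = 0.84
(The value 0.84 < 1 shows this instance is not satisfied; not a Ł∞-tautology — its value is max(a, 1−a).)

0.84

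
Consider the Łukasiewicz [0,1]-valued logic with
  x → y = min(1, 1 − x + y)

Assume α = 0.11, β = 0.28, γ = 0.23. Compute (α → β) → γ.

0.23

α → β = min(1, 1 − 0.11 + 0.28) = min(1, 1.17) = 1.00
(α → β) → γ = min(1, 1 − 1.00 + 0.23) = min(1, 0.23) = 0.23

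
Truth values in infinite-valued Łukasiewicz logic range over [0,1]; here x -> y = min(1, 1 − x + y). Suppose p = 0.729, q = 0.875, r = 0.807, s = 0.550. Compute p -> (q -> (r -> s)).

r -> s = min(1, 1 − 0.807 + 0.550) = min(1, 0.743) = 0.743
q -> (r -> s) = min(1, 1 − 0.875 + 0.743) = min(1, 0.868) = 0.868
p -> (q -> (r -> s)) = min(1, 1 − 0.729 + 0.868) = min(1, 1.139) = 1.000

1.000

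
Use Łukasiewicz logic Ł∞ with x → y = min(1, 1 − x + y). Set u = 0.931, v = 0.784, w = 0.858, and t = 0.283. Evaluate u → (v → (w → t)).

w → t = min(1, 1 − 0.858 + 0.283) = min(1, 0.425) = 0.425
v → (w → t) = min(1, 1 − 0.784 + 0.425) = min(1, 0.641) = 0.641
u → (v → (w → t)) = min(1, 1 − 0.931 + 0.641) = min(1, 0.710) = 0.710

0.710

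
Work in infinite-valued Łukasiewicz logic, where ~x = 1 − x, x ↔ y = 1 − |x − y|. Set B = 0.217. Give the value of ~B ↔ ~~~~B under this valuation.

~B = 1 − 0.217 = 0.783
~~B = 1 − 0.783 = 0.217
~~~B = 1 − 0.217 = 0.783
~~~~B = 1 − 0.783 = 0.217
~B ↔ ~~~~B = 1 − |0.783 − 0.217| = 1 − 0.566 = 0.434

0.434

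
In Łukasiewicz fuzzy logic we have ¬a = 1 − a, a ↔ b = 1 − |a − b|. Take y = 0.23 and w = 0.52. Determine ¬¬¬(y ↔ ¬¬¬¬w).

¬w = 1 − 0.52 = 0.48
¬¬w = 1 − 0.48 = 0.52
¬¬¬w = 1 − 0.52 = 0.48
¬¬¬¬w = 1 − 0.48 = 0.52
y ↔ ¬¬¬¬w = 1 − |0.23 − 0.52| = 1 − 0.29 = 0.71
¬(y ↔ ¬¬¬¬w) = 1 − 0.71 = 0.29
¬¬(y ↔ ¬¬¬¬w) = 1 − 0.29 = 0.71
¬¬¬(y ↔ ¬¬¬¬w) = 1 − 0.71 = 0.29

0.29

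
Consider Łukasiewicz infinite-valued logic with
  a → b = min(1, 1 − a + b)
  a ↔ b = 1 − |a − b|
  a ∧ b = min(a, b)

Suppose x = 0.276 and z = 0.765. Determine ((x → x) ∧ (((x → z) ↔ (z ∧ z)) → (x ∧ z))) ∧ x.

0.276

x → x = min(1, 1 − 0.276 + 0.276) = min(1, 1.000) = 1.000
x → z = min(1, 1 − 0.276 + 0.765) = min(1, 1.489) = 1.000
z ∧ z = min(0.765, 0.765) = 0.765
(x → z) ↔ (z ∧ z) = 1 − |1.000 − 0.765| = 1 − 0.235 = 0.765
x ∧ z = min(0.276, 0.765) = 0.276
((x → z) ↔ (z ∧ z)) → (x ∧ z) = min(1, 1 − 0.765 + 0.276) = min(1, 0.511) = 0.511
(x → x) ∧ (((x → z) ↔ (z ∧ z)) → (x ∧ z)) = min(1.000, 0.511) = 0.511
((x → x) ∧ (((x → z) ↔ (z ∧ z)) → (x ∧ z))) ∧ x = min(0.511, 0.276) = 0.276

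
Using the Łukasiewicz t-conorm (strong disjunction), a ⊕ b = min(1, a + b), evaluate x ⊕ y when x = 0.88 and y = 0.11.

x ⊕ y = min(1, 0.88 + 0.11) = min(1, 0.99) = 0.99
For comparison, the Gödel t-conorm max(a, b) would give 0.88.

0.99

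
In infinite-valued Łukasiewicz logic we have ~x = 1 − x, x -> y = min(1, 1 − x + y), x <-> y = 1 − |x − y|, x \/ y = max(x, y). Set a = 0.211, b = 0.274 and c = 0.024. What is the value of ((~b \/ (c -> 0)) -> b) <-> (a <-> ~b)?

~b = 1 − 0.274 = 0.726
c -> 0 = min(1, 1 − 0.024 + 0.000) = min(1, 0.976) = 0.976
~b \/ (c -> 0) = max(0.726, 0.976) = 0.976
(~b \/ (c -> 0)) -> b = min(1, 1 − 0.976 + 0.274) = min(1, 0.298) = 0.298
a <-> ~b = 1 − |0.211 − 0.726| = 1 − 0.515 = 0.485
((~b \/ (c -> 0)) -> b) <-> (a <-> ~b) = 1 − |0.298 − 0.485| = 1 − 0.187 = 0.813

0.813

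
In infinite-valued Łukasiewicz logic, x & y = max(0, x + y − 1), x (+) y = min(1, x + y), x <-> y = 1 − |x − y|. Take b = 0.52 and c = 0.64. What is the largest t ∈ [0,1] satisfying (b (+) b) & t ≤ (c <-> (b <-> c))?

b (+) b = min(1, 0.52 + 0.52) = min(1, 1.04) = 1.00
So the left factor is b (+) b = 1.00.
b <-> c = 1 − |0.52 − 0.64| = 1 − 0.12 = 0.88
c <-> (b <-> c) = 1 − |0.64 − 0.88| = 1 − 0.24 = 0.76
So the right-hand bound is c <-> (b <-> c) = 0.76.
The residuum of the Łukasiewicz t-norm gives the supremum: min(1, 1 − 1.00 + 0.76).
1 − 1.00 + 0.76 = 0.76, so t = min(1, 0.76) = 0.76.
Check: 1.00 & 0.76 = max(0, 0.76) = 0.76 ≤ 0.76.

0.76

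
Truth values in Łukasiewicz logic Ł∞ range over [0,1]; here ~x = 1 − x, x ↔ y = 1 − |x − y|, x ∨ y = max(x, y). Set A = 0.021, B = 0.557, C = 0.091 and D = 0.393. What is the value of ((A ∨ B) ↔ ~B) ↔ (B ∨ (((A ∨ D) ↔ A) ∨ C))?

0.742

A ∨ B = max(0.021, 0.557) = 0.557
~B = 1 − 0.557 = 0.443
(A ∨ B) ↔ ~B = 1 − |0.557 − 0.443| = 1 − 0.114 = 0.886
A ∨ D = max(0.021, 0.393) = 0.393
(A ∨ D) ↔ A = 1 − |0.393 − 0.021| = 1 − 0.372 = 0.628
((A ∨ D) ↔ A) ∨ C = max(0.628, 0.091) = 0.628
B ∨ (((A ∨ D) ↔ A) ∨ C) = max(0.557, 0.628) = 0.628
((A ∨ B) ↔ ~B) ↔ (B ∨ (((A ∨ D) ↔ A) ∨ C)) = 1 − |0.886 − 0.628| = 1 − 0.258 = 0.742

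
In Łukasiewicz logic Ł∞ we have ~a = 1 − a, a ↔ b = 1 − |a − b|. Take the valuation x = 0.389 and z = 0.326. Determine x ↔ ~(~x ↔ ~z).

0.674

~x = 1 − 0.389 = 0.611
~z = 1 − 0.326 = 0.674
~x ↔ ~z = 1 − |0.611 − 0.674| = 1 − 0.063 = 0.937
~(~x ↔ ~z) = 1 − 0.937 = 0.063
x ↔ ~(~x ↔ ~z) = 1 − |0.389 − 0.063| = 1 − 0.326 = 0.674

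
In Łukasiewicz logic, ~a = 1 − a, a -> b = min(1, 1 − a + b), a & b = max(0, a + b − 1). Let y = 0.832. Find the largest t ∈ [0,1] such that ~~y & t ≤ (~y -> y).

1.000

~y = 1 − 0.832 = 0.168
~~y = 1 − 0.168 = 0.832
So the left factor is ~~y = 0.832.
~y -> y = min(1, 1 − 0.168 + 0.832) = min(1, 1.664) = 1.000
So the right-hand bound is ~y -> y = 1.000.
The residuum of the Łukasiewicz t-norm gives the supremum: min(1, 1 − 0.832 + 1.000).
1 − 0.832 + 1.000 = 1.168, so t = min(1, 1.168) = 1.000.
Check: 0.832 & 1.000 = max(0, 0.832) = 0.832 ≤ 1.000.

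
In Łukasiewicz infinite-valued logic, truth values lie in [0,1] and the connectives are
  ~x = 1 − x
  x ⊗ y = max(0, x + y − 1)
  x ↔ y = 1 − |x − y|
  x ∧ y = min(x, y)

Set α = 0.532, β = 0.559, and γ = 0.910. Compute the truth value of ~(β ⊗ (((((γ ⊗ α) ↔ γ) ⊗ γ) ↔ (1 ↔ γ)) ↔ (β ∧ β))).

0.468

γ ⊗ α = max(0, 0.910 + 0.532 − 1) = max(0, 0.442) = 0.442
(γ ⊗ α) ↔ γ = 1 − |0.442 − 0.910| = 1 − 0.468 = 0.532
((γ ⊗ α) ↔ γ) ⊗ γ = max(0, 0.532 + 0.910 − 1) = max(0, 0.442) = 0.442
1 ↔ γ = 1 − |1.000 − 0.910| = 1 − 0.090 = 0.910
(((γ ⊗ α) ↔ γ) ⊗ γ) ↔ (1 ↔ γ) = 1 − |0.442 − 0.910| = 1 − 0.468 = 0.532
β ∧ β = min(0.559, 0.559) = 0.559
((((γ ⊗ α) ↔ γ) ⊗ γ) ↔ (1 ↔ γ)) ↔ (β ∧ β) = 1 − |0.532 − 0.559| = 1 − 0.027 = 0.973
β ⊗ (((((γ ⊗ α) ↔ γ) ⊗ γ) ↔ (1 ↔ γ)) ↔ (β ∧ β)) = max(0, 0.559 + 0.973 − 1) = max(0, 0.532) = 0.532
~(β ⊗ (((((γ ⊗ α) ↔ γ) ⊗ γ) ↔ (1 ↔ γ)) ↔ (β ∧ β))) = 1 − 0.532 = 0.468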